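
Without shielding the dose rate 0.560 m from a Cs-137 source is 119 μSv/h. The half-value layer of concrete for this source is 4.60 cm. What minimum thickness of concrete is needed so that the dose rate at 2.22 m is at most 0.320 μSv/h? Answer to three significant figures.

21.0 cm

At 2.22 m, distance alone gives 119 × (0.560/2.22)² = 119 × 0.06363 = 7.572 μSv/h.
Further attenuation needed: 7.572/0.320 = 23.66.
n = log₂(23.66) = 4.564 half-value layers.
Thickness = 4.564 × 4.60 cm = 20.99 cm.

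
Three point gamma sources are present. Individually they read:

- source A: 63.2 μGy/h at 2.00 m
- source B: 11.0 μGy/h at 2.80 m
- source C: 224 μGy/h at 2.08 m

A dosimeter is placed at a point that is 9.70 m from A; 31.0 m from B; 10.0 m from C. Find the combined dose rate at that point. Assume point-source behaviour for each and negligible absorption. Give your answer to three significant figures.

12.5 μGy/h

Each source contributes Iᵢ·(dᵢ/rᵢ)²; contributions add.
A: 63.2 × (2.00/9.70)² = 2.687 μGy/h
B: 11.0 × (2.80/31.0)² = 0.08974 μGy/h
C: 224 × (2.08/10.0)² = 9.691 μGy/h
Total = 2.687 + 0.08974 + 9.691 = 12.47 μGy/h.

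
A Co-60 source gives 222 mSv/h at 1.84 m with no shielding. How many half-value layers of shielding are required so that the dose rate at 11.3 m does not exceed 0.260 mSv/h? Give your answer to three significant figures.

4.50 half-value layers

At 11.3 m, distance alone gives 222 × (1.84/11.3)² = 222 × 0.02651 = 5.885 mSv/h.
Further attenuation needed: 5.885/0.260 = 22.63.
n = log₂(22.63) = 4.500 half-value layers.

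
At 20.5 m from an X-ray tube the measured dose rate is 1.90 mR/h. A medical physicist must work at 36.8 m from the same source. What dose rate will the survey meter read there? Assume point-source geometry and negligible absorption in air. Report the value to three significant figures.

Intensity scales as (d₁/d₂)², so scaling from 20.5 m to 36.8 m:
1.90 × (20.5/36.8)² = 1.90 × 0.3103 = 0.5896 mR/h.

0.590 mR/h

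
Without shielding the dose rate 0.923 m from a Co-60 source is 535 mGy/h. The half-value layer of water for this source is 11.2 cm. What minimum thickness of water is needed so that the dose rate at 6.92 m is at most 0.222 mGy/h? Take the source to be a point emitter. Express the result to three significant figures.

At 6.92 m, distance alone gives (0.923/6.92)² = 0.01779, so 535 × 0.01779 = 9.518 mGy/h.
Further attenuation needed: 9.518/0.222 = 42.87.
n = log₂(42.87) = 5.422 half-value layers.
Thickness = 5.422 × 11.2 cm = 60.73 cm.

60.7 cm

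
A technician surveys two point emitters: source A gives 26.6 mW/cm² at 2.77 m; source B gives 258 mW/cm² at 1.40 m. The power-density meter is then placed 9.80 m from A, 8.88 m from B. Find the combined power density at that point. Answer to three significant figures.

By superposition, sum each source's inverse-square contribution:
A: 26.6 × (2.77/9.80)² = 2.125 mW/cm²
B: 258 × (1.40/8.88)² = 6.413 mW/cm²
Total = 2.125 + 6.413 = 8.538 mW/cm².

8.54 mW/cm²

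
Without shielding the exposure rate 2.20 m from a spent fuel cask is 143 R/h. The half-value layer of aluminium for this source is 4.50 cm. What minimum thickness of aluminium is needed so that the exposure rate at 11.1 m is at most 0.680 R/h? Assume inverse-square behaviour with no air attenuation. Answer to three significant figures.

At 11.1 m, distance alone gives 143 × (2.20/11.1)² = 143 × 0.03928 = 5.617 R/h.
Further attenuation needed: 5.617/0.680 = 8.260.
n = log₂(8.260) = 3.046 half-value layers.
Thickness = 3.046 × 4.50 cm = 13.71 cm.

13.7 cm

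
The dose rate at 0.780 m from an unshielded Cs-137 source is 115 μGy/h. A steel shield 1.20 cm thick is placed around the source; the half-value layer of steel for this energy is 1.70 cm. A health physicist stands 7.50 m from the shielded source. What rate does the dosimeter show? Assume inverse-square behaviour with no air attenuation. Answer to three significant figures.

Distance alone: 115 × (0.780/7.50)² = 115 × 0.01082 = 1.244 μGy/h.
Shield: 1.20/1.70 = 0.7059 half-value layers → attenuation 2^(−0.7059) = 0.6131.
Combined: 1.244 × 0.6131 = 0.7627 μGy/h.

0.763 μGy/h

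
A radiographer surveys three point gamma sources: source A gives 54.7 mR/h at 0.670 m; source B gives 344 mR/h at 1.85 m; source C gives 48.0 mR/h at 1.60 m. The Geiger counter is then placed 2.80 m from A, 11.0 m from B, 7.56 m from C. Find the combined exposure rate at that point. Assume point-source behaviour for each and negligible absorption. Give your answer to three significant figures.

Each source contributes Iᵢ·(dᵢ/rᵢ)²; contributions add.
A: 54.7 × (0.670/2.80)² = 3.132 mR/h
B: 344 × (1.85/11.0)² = 9.730 mR/h
C: 48.0 × (1.60/7.56)² = 2.150 mR/h
Total = 3.132 + 9.730 + 2.150 = 15.01 mR/h.

15.0 mR/h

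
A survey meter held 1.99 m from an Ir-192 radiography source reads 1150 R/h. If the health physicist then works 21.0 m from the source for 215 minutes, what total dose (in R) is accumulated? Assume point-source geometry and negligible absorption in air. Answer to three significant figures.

Since intensity falls as 1/r², rate at 21.0 m:
1150 × (1.99/21.0)² = 1150 × 0.008980 = 10.33 R/h.
Dose = rate × time = 10.33 R/h × 3.583 h = 37.01 R.

37.0 R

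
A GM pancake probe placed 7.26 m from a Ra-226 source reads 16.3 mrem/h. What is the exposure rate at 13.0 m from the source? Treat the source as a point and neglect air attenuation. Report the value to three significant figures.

5.08 mrem/h

Applying the 1/r² law, scaling from 7.26 m to 13.0 m:
(7.26/13.0)² = 0.3119, so 16.3 × 0.3119 = 5.084 mrem/h.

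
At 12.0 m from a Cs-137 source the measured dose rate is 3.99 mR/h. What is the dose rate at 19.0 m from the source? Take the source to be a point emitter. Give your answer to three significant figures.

1.59 mR/h

By the inverse-square law, scaling from 12.0 m to 19.0 m:
3.99 × (12.0/19.0)² = 3.99 × 0.3989 = 1.592 mR/h.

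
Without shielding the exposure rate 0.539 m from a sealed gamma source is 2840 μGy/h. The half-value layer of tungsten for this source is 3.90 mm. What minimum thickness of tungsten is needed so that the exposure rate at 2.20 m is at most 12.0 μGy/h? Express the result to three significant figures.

At 2.20 m, distance alone gives 2840 × (0.539/2.20)² = 2840 × 0.06002 = 170.5 μGy/h.
Further attenuation needed: 170.5/12.0 = 14.21.
n = log₂(14.21) = 3.829 half-value layers.
Thickness = 3.829 × 3.90 mm = 14.93 mm.

14.9 mm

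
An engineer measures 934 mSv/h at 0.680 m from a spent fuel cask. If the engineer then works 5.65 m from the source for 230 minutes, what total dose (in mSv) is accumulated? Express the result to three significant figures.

Using I₁d₁² = I₂d₂², rate at 5.65 m:
(0.680/5.65)² = 0.01449, so 934 × 0.01449 = 13.53 mSv/h.
Dose = rate × time = 13.53 mSv/h × 3.833 h = 51.86 mSv.

51.9 mSv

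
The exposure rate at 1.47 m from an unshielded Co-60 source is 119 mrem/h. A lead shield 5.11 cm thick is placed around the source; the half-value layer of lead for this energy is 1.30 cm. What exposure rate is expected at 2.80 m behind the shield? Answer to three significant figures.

2.15 mrem/h

Distance alone: (1.47/2.80)² = 0.2756, so 119 × 0.2756 = 32.80 mrem/h.
Shield: 5.11/1.30 = 3.931 half-value layers → attenuation 2^(−3.931) = 0.06556.
Combined: 32.80 × 0.06556 = 2.150 mrem/h.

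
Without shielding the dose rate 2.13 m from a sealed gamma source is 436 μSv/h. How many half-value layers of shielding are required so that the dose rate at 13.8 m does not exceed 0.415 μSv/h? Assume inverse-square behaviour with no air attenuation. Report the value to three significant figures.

At 13.8 m, distance alone gives 436 × (2.13/13.8)² = 436 × 0.02382 = 10.39 μSv/h.
Further attenuation needed: 10.39/0.415 = 25.04.
n = log₂(25.04) = 4.646 half-value layers.

4.65 half-value layers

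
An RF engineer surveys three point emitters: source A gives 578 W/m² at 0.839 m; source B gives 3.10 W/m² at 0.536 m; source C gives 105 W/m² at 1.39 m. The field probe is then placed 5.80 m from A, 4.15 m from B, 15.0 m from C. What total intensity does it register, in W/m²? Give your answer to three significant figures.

13.0 W/m²

By superposition, sum each source's inverse-square contribution:
A: 578 × (0.839/5.80)² = 12.09 W/m²
B: 3.10 × (0.536/4.15)² = 0.05171 W/m²
C: 105 × (1.39/15.0)² = 0.9016 W/m²
Total = 12.09 + 0.05171 + 0.9016 = 13.04 W/m².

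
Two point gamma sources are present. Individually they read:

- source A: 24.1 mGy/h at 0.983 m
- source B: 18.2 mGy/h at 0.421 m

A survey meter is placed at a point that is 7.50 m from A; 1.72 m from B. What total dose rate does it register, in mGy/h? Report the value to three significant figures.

1.50 mGy/h

By superposition, sum each source's inverse-square contribution:
A: 24.1 × (0.983/7.50)² = 0.4140 mGy/h
B: 18.2 × (0.421/1.72)² = 1.090 mGy/h
Total = 0.4140 + 1.090 = 1.504 mGy/h.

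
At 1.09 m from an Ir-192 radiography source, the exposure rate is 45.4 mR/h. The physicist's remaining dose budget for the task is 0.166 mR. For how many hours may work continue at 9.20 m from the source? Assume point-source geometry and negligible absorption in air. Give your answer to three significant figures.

Applying the 1/r² law, rate at 9.20 m:
45.4 × (1.09/9.20)² = 45.4 × 0.01404 = 0.6374 mR/h.
Stay time = 0.166 mR ÷ 0.6374 mR/h = 0.2604 h.

0.260 h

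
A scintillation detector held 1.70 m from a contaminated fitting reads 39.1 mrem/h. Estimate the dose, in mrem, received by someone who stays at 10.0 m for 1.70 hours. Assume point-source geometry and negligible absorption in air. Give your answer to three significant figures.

By the inverse-square law, rate at 10.0 m:
39.1 × (1.70/10.0)² = 39.1 × 0.02890 = 1.130 mrem/h.
Dose = rate × time = 1.130 mrem/h × 1.700 h = 1.921 mrem.

1.92 mrem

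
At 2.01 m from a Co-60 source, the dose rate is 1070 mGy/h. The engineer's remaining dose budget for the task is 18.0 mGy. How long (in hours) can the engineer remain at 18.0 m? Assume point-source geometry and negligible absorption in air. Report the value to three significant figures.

1.35 h

Using I₁d₁² = I₂d₂², rate at 18.0 m:
1070 × (2.01/18.0)² = 1070 × 0.01247 = 13.34 mGy/h.
Stay time = 18.0 mGy ÷ 13.34 mGy/h = 1.349 h.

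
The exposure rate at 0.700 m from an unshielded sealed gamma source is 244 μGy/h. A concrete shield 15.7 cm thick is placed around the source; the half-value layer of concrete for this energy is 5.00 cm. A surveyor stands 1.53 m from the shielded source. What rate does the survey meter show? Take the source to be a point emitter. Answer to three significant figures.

Distance alone: 244 × (0.700/1.53)² = 244 × 0.2093 = 51.07 μGy/h.
Shield: 15.7/5.00 = 3.140 half-value layers → attenuation 2^(−3.140) = 0.1134.
Combined: 51.07 × 0.1134 = 5.791 μGy/h.

5.79 μGy/h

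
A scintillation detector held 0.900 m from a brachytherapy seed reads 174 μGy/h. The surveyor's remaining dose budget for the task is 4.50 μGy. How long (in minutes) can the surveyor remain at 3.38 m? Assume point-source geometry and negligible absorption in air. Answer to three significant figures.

21.9 min

Using I₁d₁² = I₂d₂², rate at 3.38 m:
174 × (0.900/3.38)² = 174 × 0.07090 = 12.34 μGy/h.
Stay time = 4.50 μGy ÷ 12.34 μGy/h = 0.3647 h = 21.88 min.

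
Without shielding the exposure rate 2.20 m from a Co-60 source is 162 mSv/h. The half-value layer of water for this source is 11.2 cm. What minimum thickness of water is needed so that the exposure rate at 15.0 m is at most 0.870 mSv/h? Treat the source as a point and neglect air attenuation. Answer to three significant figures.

22.4 cm

At 15.0 m, distance alone gives (2.20/15.0)² = 0.02151, so 162 × 0.02151 = 3.485 mSv/h.
Further attenuation needed: 3.485/0.870 = 4.006.
n = log₂(4.006) = 2.002 half-value layers.
Thickness = 2.002 × 11.2 cm = 22.42 cm.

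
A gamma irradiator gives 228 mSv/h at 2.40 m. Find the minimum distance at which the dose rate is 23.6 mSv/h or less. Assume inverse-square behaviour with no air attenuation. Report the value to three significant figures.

7.46 m

Intensity scales as (d₁/d₂)², so d₂ = d₁·√(I₁/I₂).
I₁/I₂ = 228/23.6 = 9.661, so d₂ = 2.40 × √9.661 = 7.460 m.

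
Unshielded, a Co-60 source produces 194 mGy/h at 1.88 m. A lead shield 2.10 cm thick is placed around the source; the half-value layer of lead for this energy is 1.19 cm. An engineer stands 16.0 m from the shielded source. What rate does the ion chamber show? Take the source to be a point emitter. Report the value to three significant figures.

Distance alone: (1.88/16.0)² = 0.01381, so 194 × 0.01381 = 2.679 mGy/h.
Shield: 2.10/1.19 = 1.765 half-value layers → attenuation 2^(−1.765) = 0.2942.
Combined: 2.679 × 0.2942 = 0.7882 mGy/h.

0.788 mGy/h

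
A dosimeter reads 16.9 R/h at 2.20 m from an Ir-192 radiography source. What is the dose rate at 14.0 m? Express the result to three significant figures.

0.417 R/h

Intensity scales as (d₁/d₂)², so the rate at 14.0 m is
16.9 × (2.20/14.0)² = 16.9 × 0.02469 = 0.4173 R/h.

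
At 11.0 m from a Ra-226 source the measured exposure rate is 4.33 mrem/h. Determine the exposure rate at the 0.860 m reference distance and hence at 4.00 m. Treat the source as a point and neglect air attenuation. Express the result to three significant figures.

Since intensity falls as 1/r²,
At 0.860 m: 4.33 × (11.0/0.860)² = 4.33 × 163.6 = 708.4 mrem/h
At 4.00 m: (0.860/4.00)² = 0.04622, so 708.4 × 0.04622 = 32.74 mrem/h.

708 mrem/h; 32.7 mrem/h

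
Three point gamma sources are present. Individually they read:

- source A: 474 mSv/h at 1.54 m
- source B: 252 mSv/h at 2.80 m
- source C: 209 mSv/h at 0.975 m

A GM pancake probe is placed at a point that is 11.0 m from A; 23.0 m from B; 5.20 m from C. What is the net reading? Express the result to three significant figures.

Each source contributes Iᵢ·(dᵢ/rᵢ)²; contributions add.
A: 474 × (1.54/11.0)² = 9.290 mSv/h
B: 252 × (2.80/23.0)² = 3.735 mSv/h
C: 209 × (0.975/5.20)² = 7.348 mSv/h
Total = 9.290 + 3.735 + 7.348 = 20.37 mSv/h.

20.4 mSv/h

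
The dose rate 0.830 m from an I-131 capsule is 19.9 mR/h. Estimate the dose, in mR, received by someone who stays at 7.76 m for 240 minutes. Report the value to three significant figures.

0.911 mR

Using I₁d₁² = I₂d₂², rate at 7.76 m:
(0.830/7.76)² = 0.01144, so 19.9 × 0.01144 = 0.2277 mR/h.
Dose = rate × time = 0.2277 mR/h × 4.000 h = 0.9108 mR.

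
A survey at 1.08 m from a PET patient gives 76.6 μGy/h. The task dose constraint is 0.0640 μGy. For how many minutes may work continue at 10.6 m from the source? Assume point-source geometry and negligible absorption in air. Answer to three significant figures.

4.83 min

Applying the 1/r² law, rate at 10.6 m:
(1.08/10.6)² = 0.01038, so 76.6 × 0.01038 = 0.7951 μGy/h.
Stay time = 0.0640 μGy ÷ 0.7951 μGy/h = 0.08049 h = 4.829 min.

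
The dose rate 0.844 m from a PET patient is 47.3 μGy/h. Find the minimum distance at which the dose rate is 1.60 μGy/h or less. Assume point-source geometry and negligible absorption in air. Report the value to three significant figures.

Intensity scales as (d₁/d₂)², so d₂ = d₁·√(I₁/I₂).
I₁/I₂ = 47.3/1.60 = 29.56, so d₂ = 0.844 × √29.56 = 4.589 m.

4.59 m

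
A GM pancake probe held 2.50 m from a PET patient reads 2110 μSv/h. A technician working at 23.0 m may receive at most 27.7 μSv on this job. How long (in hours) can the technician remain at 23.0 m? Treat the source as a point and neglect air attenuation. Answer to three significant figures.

1.11 h

Using I₁d₁² = I₂d₂², rate at 23.0 m:
(2.50/23.0)² = 0.01181, so 2110 × 0.01181 = 24.92 μSv/h.
Stay time = 27.7 μSv ÷ 24.92 μSv/h = 1.112 h.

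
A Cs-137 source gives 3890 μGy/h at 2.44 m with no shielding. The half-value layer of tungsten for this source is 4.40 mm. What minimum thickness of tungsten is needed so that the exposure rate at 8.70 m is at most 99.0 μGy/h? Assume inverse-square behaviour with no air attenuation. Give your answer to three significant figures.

At 8.70 m, distance alone gives 3890 × (2.44/8.70)² = 3890 × 0.07866 = 306.0 μGy/h.
Further attenuation needed: 306.0/99.0 = 3.091.
n = log₂(3.091) = 1.628 half-value layers.
Thickness = 1.628 × 4.40 mm = 7.163 mm.

7.16 mm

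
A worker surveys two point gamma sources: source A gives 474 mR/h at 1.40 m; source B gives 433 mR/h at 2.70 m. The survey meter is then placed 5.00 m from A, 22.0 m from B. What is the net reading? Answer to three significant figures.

Each source contributes Iᵢ·(dᵢ/rᵢ)²; contributions add.
A: 474 × (1.40/5.00)² = 37.16 mR/h
B: 433 × (2.70/22.0)² = 6.522 mR/h
Total = 37.16 + 6.522 = 43.68 mR/h.

43.7 mR/h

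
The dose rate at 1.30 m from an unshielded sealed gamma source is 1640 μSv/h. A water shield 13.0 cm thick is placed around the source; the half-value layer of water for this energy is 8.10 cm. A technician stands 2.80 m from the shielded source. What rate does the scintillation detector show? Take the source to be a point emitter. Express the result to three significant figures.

116 μSv/h

Distance alone: (1.30/2.80)² = 0.2156, so 1640 × 0.2156 = 353.6 μSv/h.
Shield: 13.0/8.10 = 1.605 half-value layers → attenuation 2^(−1.605) = 0.3287.
Combined: 353.6 × 0.3287 = 116.2 μSv/h.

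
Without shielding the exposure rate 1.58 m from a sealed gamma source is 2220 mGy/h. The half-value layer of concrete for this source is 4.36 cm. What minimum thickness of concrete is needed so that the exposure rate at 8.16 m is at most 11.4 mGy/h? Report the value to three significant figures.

12.5 cm

At 8.16 m, distance alone gives 2220 × (1.58/8.16)² = 2220 × 0.03749 = 83.23 mGy/h.
Further attenuation needed: 83.23/11.4 = 7.301.
n = log₂(7.301) = 2.868 half-value layers.
Thickness = 2.868 × 4.36 cm = 12.50 cm.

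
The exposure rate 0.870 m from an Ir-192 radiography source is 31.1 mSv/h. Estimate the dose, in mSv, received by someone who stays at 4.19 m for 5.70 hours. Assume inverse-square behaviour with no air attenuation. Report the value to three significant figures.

7.64 mSv

Applying the 1/r² law, rate at 4.19 m:
31.1 × (0.870/4.19)² = 31.1 × 0.04311 = 1.341 mSv/h.
Dose = rate × time = 1.341 mSv/h × 5.700 h = 7.644 mSv.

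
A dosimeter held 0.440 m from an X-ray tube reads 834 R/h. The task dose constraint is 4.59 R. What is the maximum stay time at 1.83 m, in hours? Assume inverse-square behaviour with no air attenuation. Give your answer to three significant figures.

0.0952 h

By the inverse-square law, rate at 1.83 m:
(0.440/1.83)² = 0.05781, so 834 × 0.05781 = 48.21 R/h.
Stay time = 4.59 R ÷ 48.21 R/h = 0.09521 h.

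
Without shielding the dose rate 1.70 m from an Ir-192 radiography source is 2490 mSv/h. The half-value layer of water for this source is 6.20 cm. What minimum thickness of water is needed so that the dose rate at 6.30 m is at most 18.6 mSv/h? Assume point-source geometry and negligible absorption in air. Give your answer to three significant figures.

20.4 cm

At 6.30 m, distance alone gives (1.70/6.30)² = 0.07281, so 2490 × 0.07281 = 181.3 mSv/h.
Further attenuation needed: 181.3/18.6 = 9.747.
n = log₂(9.747) = 3.285 half-value layers.
Thickness = 3.285 × 6.20 cm = 20.37 cm.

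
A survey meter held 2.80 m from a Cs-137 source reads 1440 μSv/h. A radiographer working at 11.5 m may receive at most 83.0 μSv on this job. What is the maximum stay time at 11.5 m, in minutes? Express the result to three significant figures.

Using I₁d₁² = I₂d₂², rate at 11.5 m:
(2.80/11.5)² = 0.05928, so 1440 × 0.05928 = 85.36 μSv/h.
Stay time = 83.0 μSv ÷ 85.36 μSv/h = 0.9724 h = 58.34 min.

58.3 min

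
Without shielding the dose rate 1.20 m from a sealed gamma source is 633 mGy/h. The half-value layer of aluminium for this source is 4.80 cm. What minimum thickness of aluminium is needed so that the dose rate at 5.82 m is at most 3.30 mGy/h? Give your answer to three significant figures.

14.5 cm

At 5.82 m, distance alone gives 633 × (1.20/5.82)² = 633 × 0.04251 = 26.91 mGy/h.
Further attenuation needed: 26.91/3.30 = 8.155.
n = log₂(8.155) = 3.028 half-value layers.
Thickness = 3.028 × 4.80 cm = 14.53 cm.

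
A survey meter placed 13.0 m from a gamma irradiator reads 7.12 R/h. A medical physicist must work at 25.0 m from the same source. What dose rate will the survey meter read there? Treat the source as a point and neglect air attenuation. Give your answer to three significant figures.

1.93 R/h

Using I₁d₁² = I₂d₂², scaling from 13.0 m to 25.0 m:
7.12 × (13.0/25.0)² = 7.12 × 0.2704 = 1.925 R/h.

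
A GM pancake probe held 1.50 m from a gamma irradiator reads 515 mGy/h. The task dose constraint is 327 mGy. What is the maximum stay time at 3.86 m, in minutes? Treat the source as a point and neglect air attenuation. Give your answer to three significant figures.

252 min

Using I₁d₁² = I₂d₂², rate at 3.86 m:
(1.50/3.86)² = 0.1510, so 515 × 0.1510 = 77.77 mGy/h.
Stay time = 327 mGy ÷ 77.77 mGy/h = 4.205 h = 252.3 min.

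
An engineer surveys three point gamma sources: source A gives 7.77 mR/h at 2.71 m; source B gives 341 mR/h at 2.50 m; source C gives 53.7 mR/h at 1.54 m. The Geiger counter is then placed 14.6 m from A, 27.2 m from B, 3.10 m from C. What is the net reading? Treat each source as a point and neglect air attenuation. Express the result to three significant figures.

By superposition, sum each source's inverse-square contribution:
A: 7.77 × (2.71/14.6)² = 0.2677 mR/h
B: 341 × (2.50/27.2)² = 2.881 mR/h
C: 53.7 × (1.54/3.10)² = 13.25 mR/h
Total = 0.2677 + 2.881 + 13.25 = 16.40 mR/h.

16.4 mR/h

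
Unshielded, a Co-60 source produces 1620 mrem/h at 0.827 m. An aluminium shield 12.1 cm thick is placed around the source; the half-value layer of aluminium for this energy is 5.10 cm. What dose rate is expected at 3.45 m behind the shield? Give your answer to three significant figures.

Distance alone: (0.827/3.45)² = 0.05746, so 1620 × 0.05746 = 93.09 mrem/h.
Shield: 12.1/5.10 = 2.373 half-value layers → attenuation 2^(−2.373) = 0.1930.
Combined: 93.09 × 0.1930 = 17.97 mrem/h.

18.0 mrem/h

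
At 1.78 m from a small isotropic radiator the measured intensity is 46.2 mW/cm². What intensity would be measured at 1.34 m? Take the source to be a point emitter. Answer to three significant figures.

By the inverse-square law, scaling from 1.78 m to 1.34 m:
46.2 × (1.78/1.34)² = 46.2 × 1.765 = 81.54 mW/cm².

81.5 mW/cm²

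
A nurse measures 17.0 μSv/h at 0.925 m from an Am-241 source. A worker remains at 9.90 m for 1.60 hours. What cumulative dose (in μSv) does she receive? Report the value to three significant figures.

Using I₁d₁² = I₂d₂², rate at 9.90 m:
17.0 × (0.925/9.90)² = 17.0 × 0.008730 = 0.1484 μSv/h.
Dose = rate × time = 0.1484 μSv/h × 1.600 h = 0.2374 μSv.

0.237 μSv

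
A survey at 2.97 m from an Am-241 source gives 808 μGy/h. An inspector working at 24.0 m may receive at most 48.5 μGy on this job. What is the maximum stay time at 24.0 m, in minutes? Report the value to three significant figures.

235 min

Applying the 1/r² law, rate at 24.0 m:
(2.97/24.0)² = 0.01531, so 808 × 0.01531 = 12.37 μGy/h.
Stay time = 48.5 μGy ÷ 12.37 μGy/h = 3.921 h = 235.3 min.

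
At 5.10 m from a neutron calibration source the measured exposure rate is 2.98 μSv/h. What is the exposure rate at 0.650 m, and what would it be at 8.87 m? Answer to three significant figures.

183 μSv/h; 0.985 μSv/h

Using I₁d₁² = I₂d₂²,
At 0.650 m: (5.10/0.650)² = 61.56, so 2.98 × 61.56 = 183.4 μSv/h
At 8.87 m: (0.650/8.87)² = 0.005370, so 183.4 × 0.005370 = 0.9849 μSv/h.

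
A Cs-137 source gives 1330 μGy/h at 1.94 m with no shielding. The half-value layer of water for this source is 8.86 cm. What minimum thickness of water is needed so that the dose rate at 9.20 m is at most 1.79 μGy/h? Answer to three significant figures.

At 9.20 m, distance alone gives 1330 × (1.94/9.20)² = 1330 × 0.04447 = 59.15 μGy/h.
Further attenuation needed: 59.15/1.79 = 33.04.
n = log₂(33.04) = 5.046 half-value layers.
Thickness = 5.046 × 8.86 cm = 44.71 cm.

44.7 cm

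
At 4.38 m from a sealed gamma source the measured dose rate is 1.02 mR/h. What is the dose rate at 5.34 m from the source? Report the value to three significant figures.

0.686 mR/h

By the inverse-square law, scaling from 4.38 m to 5.34 m:
(4.38/5.34)² = 0.6728, so 1.02 × 0.6728 = 0.6863 mR/h.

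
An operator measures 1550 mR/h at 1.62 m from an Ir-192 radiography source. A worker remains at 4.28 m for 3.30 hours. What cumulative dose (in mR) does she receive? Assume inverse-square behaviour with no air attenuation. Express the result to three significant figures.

Since intensity falls as 1/r², rate at 4.28 m:
(1.62/4.28)² = 0.1433, so 1550 × 0.1433 = 222.1 mR/h.
Dose = rate × time = 222.1 mR/h × 3.300 h = 732.9 mR.

733 mR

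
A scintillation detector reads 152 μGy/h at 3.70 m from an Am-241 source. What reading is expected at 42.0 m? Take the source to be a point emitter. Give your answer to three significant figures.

1.18 μGy/h

Using I₁d₁² = I₂d₂², the rate at 42.0 m is
152 × (3.70/42.0)² = 152 × 0.007761 = 1.180 μGy/h.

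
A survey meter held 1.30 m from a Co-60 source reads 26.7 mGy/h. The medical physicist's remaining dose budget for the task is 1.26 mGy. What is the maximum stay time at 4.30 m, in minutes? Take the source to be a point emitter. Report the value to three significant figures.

31.0 min

Applying the 1/r² law, rate at 4.30 m:
(1.30/4.30)² = 0.09140, so 26.7 × 0.09140 = 2.440 mGy/h.
Stay time = 1.26 mGy ÷ 2.440 mGy/h = 0.5164 h = 30.98 min.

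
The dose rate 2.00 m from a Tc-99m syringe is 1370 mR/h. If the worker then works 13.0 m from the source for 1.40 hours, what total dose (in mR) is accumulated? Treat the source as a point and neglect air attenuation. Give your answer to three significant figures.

45.4 mR

Applying the 1/r² law, rate at 13.0 m:
(2.00/13.0)² = 0.02367, so 1370 × 0.02367 = 32.43 mR/h.
Dose = rate × time = 32.43 mR/h × 1.400 h = 45.40 mR.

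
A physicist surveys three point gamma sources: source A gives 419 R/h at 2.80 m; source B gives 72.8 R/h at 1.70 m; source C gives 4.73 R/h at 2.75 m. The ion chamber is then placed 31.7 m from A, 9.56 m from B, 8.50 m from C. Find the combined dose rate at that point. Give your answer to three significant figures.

6.07 R/h

By superposition, sum each source's inverse-square contribution:
A: 419 × (2.80/31.7)² = 3.269 R/h
B: 72.8 × (1.70/9.56)² = 2.302 R/h
C: 4.73 × (2.75/8.50)² = 0.4951 R/h
Total = 3.269 + 2.302 + 0.4951 = 6.066 R/h.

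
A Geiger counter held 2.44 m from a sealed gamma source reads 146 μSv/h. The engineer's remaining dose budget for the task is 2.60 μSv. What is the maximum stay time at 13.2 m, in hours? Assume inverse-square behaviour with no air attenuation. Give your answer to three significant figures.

0.521 h

By the inverse-square law, rate at 13.2 m:
(2.44/13.2)² = 0.03417, so 146 × 0.03417 = 4.989 μSv/h.
Stay time = 2.60 μSv ÷ 4.989 μSv/h = 0.5211 h.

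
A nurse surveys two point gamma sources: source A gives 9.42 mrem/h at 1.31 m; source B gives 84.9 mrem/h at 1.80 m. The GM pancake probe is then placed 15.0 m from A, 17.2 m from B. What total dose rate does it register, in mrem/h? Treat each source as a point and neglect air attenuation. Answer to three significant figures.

1.00 mrem/h

Each source contributes Iᵢ·(dᵢ/rᵢ)²; contributions add.
A: 9.42 × (1.31/15.0)² = 0.07185 mrem/h
B: 84.9 × (1.80/17.2)² = 0.9298 mrem/h
Total = 0.07185 + 0.9298 = 1.002 mrem/h.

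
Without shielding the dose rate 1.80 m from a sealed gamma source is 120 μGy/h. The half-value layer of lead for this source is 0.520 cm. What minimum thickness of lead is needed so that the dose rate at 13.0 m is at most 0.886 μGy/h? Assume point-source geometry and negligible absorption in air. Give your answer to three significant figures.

At 13.0 m, distance alone gives 120 × (1.80/13.0)² = 120 × 0.01917 = 2.300 μGy/h.
Further attenuation needed: 2.300/0.886 = 2.596.
n = log₂(2.596) = 1.376 half-value layers.
Thickness = 1.376 × 0.520 cm = 0.7155 cm.

0.716 cm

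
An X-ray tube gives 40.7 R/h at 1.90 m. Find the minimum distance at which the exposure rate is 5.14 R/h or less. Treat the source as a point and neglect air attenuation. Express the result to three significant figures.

5.35 m

Intensity scales as (d₁/d₂)², so d₂ = d₁·√(I₁/I₂).
I₁/I₂ = 40.7/5.14 = 7.918, so d₂ = 1.90 × √7.918 = 5.346 m.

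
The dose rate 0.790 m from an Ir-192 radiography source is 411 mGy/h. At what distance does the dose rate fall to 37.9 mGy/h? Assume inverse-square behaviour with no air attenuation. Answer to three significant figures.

2.60 m

Using I₁d₁² = I₂d₂², d₂ = d₁·√(I₁/I₂).
I₁/I₂ = 411/37.9 = 10.84, so d₂ = 0.790 × √10.84 = 2.601 m.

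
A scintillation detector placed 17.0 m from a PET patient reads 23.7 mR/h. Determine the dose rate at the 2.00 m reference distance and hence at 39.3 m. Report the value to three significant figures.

1710 mR/h; 4.43 mR/h

By the inverse-square law,
At 2.00 m: (17.0/2.00)² = 72.25, so 23.7 × 72.25 = 1712 mR/h
At 39.3 m: 1712 × (2.00/39.3)² = 1712 × 0.002590 = 4.434 mR/h.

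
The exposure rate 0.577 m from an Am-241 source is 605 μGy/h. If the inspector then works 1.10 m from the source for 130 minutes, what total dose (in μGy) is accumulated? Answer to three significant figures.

361 μGy

Since intensity falls as 1/r², rate at 1.10 m:
605 × (0.577/1.10)² = 605 × 0.2751 = 166.4 μGy/h.
Dose = rate × time = 166.4 μGy/h × 2.167 h = 360.6 μGy.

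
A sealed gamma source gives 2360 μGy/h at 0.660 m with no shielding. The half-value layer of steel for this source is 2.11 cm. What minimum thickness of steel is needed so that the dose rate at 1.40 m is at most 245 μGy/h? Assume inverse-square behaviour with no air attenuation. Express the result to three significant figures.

2.32 cm

At 1.40 m, distance alone gives (0.660/1.40)² = 0.2222, so 2360 × 0.2222 = 524.4 μGy/h.
Further attenuation needed: 524.4/245 = 2.140.
n = log₂(2.140) = 1.098 half-value layers.
Thickness = 1.098 × 2.11 cm = 2.317 cm.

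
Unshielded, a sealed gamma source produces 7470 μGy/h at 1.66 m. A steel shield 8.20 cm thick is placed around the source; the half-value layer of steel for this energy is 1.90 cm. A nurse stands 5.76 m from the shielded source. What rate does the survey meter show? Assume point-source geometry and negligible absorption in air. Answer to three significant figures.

Distance alone: 7470 × (1.66/5.76)² = 7470 × 0.08306 = 620.5 μGy/h.
Shield: 8.20/1.90 = 4.316 half-value layers → attenuation 2^(−4.316) = 0.05021.
Combined: 620.5 × 0.05021 = 31.16 μGy/h.

31.2 μGy/h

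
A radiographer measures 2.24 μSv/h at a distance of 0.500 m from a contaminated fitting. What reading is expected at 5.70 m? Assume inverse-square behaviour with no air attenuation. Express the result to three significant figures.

0.0172 μSv/h

Intensity scales as (d₁/d₂)², so the rate at 5.70 m is
(0.500/5.70)² = 0.007695, so 2.24 × 0.007695 = 0.01724 μSv/h.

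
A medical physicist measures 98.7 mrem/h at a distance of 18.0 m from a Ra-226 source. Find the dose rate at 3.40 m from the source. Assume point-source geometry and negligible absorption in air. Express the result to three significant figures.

2770 mrem/h

Applying the 1/r² law, the rate at 3.40 m is
(18.0/3.40)² = 28.03, so 98.7 × 28.03 = 2767 mrem/h.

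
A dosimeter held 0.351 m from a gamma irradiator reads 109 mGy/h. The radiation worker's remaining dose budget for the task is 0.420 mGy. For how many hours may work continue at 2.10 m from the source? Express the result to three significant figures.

Since intensity falls as 1/r², rate at 2.10 m:
(0.351/2.10)² = 0.02794, so 109 × 0.02794 = 3.045 mGy/h.
Stay time = 0.420 mGy ÷ 3.045 mGy/h = 0.1379 h.

0.138 h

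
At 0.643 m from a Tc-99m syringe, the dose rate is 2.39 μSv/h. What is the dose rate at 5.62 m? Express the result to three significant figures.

0.0313 μSv/h

Intensity scales as (d₁/d₂)², so the rate at 5.62 m is
2.39 × (0.643/5.62)² = 2.39 × 0.01309 = 0.03129 μSv/h.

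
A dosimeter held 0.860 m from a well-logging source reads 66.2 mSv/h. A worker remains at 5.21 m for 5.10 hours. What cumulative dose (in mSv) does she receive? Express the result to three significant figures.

9.20 mSv

Applying the 1/r² law, rate at 5.21 m:
66.2 × (0.860/5.21)² = 66.2 × 0.02725 = 1.804 mSv/h.
Dose = rate × time = 1.804 mSv/h × 5.100 h = 9.200 mSv.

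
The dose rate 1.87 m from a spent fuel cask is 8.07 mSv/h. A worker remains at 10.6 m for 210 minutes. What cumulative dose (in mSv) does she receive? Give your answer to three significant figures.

Intensity scales as (d₁/d₂)², so rate at 10.6 m:
(1.87/10.6)² = 0.03112, so 8.07 × 0.03112 = 0.2511 mSv/h.
Dose = rate × time = 0.2511 mSv/h × 3.500 h = 0.8788 mSv.

0.879 mSv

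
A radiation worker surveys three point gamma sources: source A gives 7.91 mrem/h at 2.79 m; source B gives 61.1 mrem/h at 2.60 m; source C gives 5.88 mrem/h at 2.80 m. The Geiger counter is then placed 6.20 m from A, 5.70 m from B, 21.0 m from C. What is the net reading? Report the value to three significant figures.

Each source contributes Iᵢ·(dᵢ/rᵢ)²; contributions add.
A: 7.91 × (2.79/6.20)² = 1.602 mrem/h
B: 61.1 × (2.60/5.70)² = 12.71 mrem/h
C: 5.88 × (2.80/21.0)² = 0.1045 mrem/h
Total = 1.602 + 12.71 + 0.1045 = 14.42 mrem/h.

14.4 mrem/h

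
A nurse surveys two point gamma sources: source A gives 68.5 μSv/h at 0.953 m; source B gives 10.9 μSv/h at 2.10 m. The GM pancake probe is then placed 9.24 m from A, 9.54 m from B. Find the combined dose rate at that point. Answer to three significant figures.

By superposition, sum each source's inverse-square contribution:
A: 68.5 × (0.953/9.24)² = 0.7287 μSv/h
B: 10.9 × (2.10/9.54)² = 0.5282 μSv/h
Total = 0.7287 + 0.5282 = 1.257 μSv/h.

1.26 μSv/h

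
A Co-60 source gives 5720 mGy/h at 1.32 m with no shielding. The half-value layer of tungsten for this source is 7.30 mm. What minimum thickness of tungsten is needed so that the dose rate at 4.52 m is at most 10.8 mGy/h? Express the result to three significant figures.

40.1 mm

At 4.52 m, distance alone gives 5720 × (1.32/4.52)² = 5720 × 0.08528 = 487.8 mGy/h.
Further attenuation needed: 487.8/10.8 = 45.17.
n = log₂(45.17) = 5.497 half-value layers.
Thickness = 5.497 × 7.30 mm = 40.13 mm.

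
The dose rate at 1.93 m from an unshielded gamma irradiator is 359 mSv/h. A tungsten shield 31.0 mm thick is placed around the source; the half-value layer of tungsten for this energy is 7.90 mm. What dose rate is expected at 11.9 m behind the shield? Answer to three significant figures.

Distance alone: 359 × (1.93/11.9)² = 359 × 0.02630 = 9.442 mSv/h.
Shield: 31.0/7.90 = 3.924 half-value layers → attenuation 2^(−3.924) = 0.06588.
Combined: 9.442 × 0.06588 = 0.6220 mSv/h.

0.622 mSv/h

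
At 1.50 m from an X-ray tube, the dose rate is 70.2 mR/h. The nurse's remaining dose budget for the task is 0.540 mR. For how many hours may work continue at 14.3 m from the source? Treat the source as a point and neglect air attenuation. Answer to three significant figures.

0.699 h

Applying the 1/r² law, rate at 14.3 m:
(1.50/14.3)² = 0.01100, so 70.2 × 0.01100 = 0.7722 mR/h.
Stay time = 0.540 mR ÷ 0.7722 mR/h = 0.6993 h.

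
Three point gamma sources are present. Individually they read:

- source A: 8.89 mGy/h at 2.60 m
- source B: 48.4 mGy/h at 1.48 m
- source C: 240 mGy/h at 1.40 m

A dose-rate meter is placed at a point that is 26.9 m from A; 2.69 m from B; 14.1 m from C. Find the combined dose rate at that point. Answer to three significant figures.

17.1 mGy/h

Each source contributes Iᵢ·(dᵢ/rᵢ)²; contributions add.
A: 8.89 × (2.60/26.9)² = 0.08305 mGy/h
B: 48.4 × (1.48/2.69)² = 14.65 mGy/h
C: 240 × (1.40/14.1)² = 2.366 mGy/h
Total = 0.08305 + 14.65 + 2.366 = 17.10 mGy/h.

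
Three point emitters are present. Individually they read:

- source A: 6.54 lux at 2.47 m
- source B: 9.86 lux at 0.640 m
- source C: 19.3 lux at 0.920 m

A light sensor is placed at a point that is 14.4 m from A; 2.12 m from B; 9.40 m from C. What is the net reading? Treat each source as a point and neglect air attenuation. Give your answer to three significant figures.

By superposition, sum each source's inverse-square contribution:
A: 6.54 × (2.47/14.4)² = 0.1924 lux
B: 9.86 × (0.640/2.12)² = 0.8986 lux
C: 19.3 × (0.920/9.40)² = 0.1849 lux
Total = 0.1924 + 0.8986 + 0.1849 = 1.276 lux.

1.28 lux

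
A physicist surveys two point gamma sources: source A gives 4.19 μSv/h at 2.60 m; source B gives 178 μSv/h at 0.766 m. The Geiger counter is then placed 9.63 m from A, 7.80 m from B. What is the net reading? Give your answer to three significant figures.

Each source contributes Iᵢ·(dᵢ/rᵢ)²; contributions add.
A: 4.19 × (2.60/9.63)² = 0.3054 μSv/h
B: 178 × (0.766/7.80)² = 1.717 μSv/h
Total = 0.3054 + 1.717 = 2.022 μSv/h.

2.02 μSv/h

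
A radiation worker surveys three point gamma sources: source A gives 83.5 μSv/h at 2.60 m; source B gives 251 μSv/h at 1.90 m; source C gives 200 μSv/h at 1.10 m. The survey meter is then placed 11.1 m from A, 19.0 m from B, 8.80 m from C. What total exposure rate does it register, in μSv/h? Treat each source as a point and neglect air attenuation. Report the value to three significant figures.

10.2 μSv/h

Each source contributes Iᵢ·(dᵢ/rᵢ)²; contributions add.
A: 83.5 × (2.60/11.1)² = 4.581 μSv/h
B: 251 × (1.90/19.0)² = 2.510 μSv/h
C: 200 × (1.10/8.80)² = 3.125 μSv/h
Total = 4.581 + 2.510 + 3.125 = 10.22 μSv/h.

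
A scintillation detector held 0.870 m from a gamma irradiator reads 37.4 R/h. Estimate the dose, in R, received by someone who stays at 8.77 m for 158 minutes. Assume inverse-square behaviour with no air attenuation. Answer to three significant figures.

Since intensity falls as 1/r², rate at 8.77 m:
(0.870/8.77)² = 0.009841, so 37.4 × 0.009841 = 0.3681 R/h.
Dose = rate × time = 0.3681 R/h × 2.633 h = 0.9692 R.

0.969 R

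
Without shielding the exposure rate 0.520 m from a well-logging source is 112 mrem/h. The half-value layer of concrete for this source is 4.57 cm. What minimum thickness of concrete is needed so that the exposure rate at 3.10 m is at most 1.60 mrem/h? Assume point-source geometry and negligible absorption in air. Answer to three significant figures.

4.47 cm

At 3.10 m, distance alone gives 112 × (0.520/3.10)² = 112 × 0.02814 = 3.152 mrem/h.
Further attenuation needed: 3.152/1.60 = 1.970.
n = log₂(1.970) = 0.9782 half-value layers.
Thickness = 0.9782 × 4.57 cm = 4.470 cm.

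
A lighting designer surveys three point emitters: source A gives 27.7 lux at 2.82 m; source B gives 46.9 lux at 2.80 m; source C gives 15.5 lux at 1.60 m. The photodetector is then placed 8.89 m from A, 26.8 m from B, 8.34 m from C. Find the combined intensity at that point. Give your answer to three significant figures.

By superposition, sum each source's inverse-square contribution:
A: 27.7 × (2.82/8.89)² = 2.787 lux
B: 46.9 × (2.80/26.8)² = 0.5119 lux
C: 15.5 × (1.60/8.34)² = 0.5705 lux
Total = 2.787 + 0.5119 + 0.5705 = 3.869 lux.

3.87 lux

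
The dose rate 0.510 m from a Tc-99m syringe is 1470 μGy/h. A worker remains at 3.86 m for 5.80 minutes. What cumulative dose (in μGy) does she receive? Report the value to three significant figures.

Using I₁d₁² = I₂d₂², rate at 3.86 m:
1470 × (0.510/3.86)² = 1470 × 0.01746 = 25.67 μGy/h.
Dose = rate × time = 25.67 μGy/h × 0.09667 h = 2.482 μGy.

2.48 μGy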